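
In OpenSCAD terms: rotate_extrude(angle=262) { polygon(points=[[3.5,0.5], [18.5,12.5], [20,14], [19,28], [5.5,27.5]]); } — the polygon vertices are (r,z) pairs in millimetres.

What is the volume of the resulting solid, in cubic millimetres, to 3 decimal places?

Volume = 15820.425 mm³

Profile (r,z), 5 vertices: (3.5,0.5) (18.5,12.5) (20,14) (19,28) (5.5,27.5)
edge 0: (3.5,0.5)→(18.5,12.5)  cross = 3.5·12.5 − 18.5·0.5 = 34.5000; (r_i+r_j)·cross = 22·34.5000 = 759.0000
edge 1: (18.5,12.5)→(20,14)  cross = 18.5·14 − 20·12.5 = 9.0000; (r_i+r_j)·cross = 38.5·9.0000 = 346.5000
edge 2: (20,14)→(19,28)  cross = 20·28 − 19·14 = 294.0000; (r_i+r_j)·cross = 39·294.0000 = 11466.0000
edge 3: (19,28)→(5.5,27.5)  cross = 19·27.5 − 5.5·28 = 368.5000; (r_i+r_j)·cross = 24.5·368.5000 = 9028.2500
edge 4: (5.5,27.5)→(3.5,0.5)  cross = 5.5·0.5 − 3.5·27.5 = -93.5000; (r_i+r_j)·cross = 9·-93.5000 = -841.5000
Σcross = 612.5000 → A = |Σcross|/2 = 306.2500 mm²
Σ(r_i+r_j)·cross = 20758.2500 → first moment M = |Σ|/6 = 3459.7083
R_c = M/A = 3459.7083/306.2500 = 11.2970 mm
θ = 262° = 4.572763 rad
V = θ·R_c·A = 4.572763·11.2970·306.2500 = 15820.425 mm³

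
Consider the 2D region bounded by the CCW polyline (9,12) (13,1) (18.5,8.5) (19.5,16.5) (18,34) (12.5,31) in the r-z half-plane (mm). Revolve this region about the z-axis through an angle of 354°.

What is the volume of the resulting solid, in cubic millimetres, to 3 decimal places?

Profile (r,z), 6 vertices: (9,12) (13,1) (18.5,8.5) (19.5,16.5) (18,34) (12.5,31)
edge 0: (9,12)→(13,1)  cross = 9·1 − 13·12 = -147.0000; (r_i+r_j)·cross = 22·-147.0000 = -3234.0000
edge 1: (13,1)→(18.5,8.5)  cross = 13·8.5 − 18.5·1 = 92.0000; (r_i+r_j)·cross = 31.5·92.0000 = 2898.0000
edge 2: (18.5,8.5)→(19.5,16.5)  cross = 18.5·16.5 − 19.5·8.5 = 139.5000; (r_i+r_j)·cross = 38·139.5000 = 5301.0000
edge 3: (19.5,16.5)→(18,34)  cross = 19.5·34 − 18·16.5 = 366.0000; (r_i+r_j)·cross = 37.5·366.0000 = 13725.0000
edge 4: (18,34)→(12.5,31)  cross = 18·31 − 12.5·34 = 133.0000; (r_i+r_j)·cross = 30.5·133.0000 = 4056.5000
edge 5: (12.5,31)→(9,12)  cross = 12.5·12 − 9·31 = -129.0000; (r_i+r_j)·cross = 21.5·-129.0000 = -2773.5000
Σcross = 454.5000 → A = |Σcross|/2 = 227.2500 mm²
Σ(r_i+r_j)·cross = 19973.0000 → first moment M = |Σ|/6 = 3328.8333
R_c = M/A = 3328.8333/227.2500 = 14.6483 mm
θ = 354° = 6.178466 rad
V = θ·R_c·A = 6.178466·14.6483·227.2500 = 20567.082 mm³

Volume = 20567.082 mm³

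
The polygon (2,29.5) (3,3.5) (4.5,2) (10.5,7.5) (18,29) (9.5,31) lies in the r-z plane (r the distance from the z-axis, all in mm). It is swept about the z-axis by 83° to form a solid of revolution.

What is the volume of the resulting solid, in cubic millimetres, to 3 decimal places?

Profile (r,z), 6 vertices: (2,29.5) (3,3.5) (4.5,2) (10.5,7.5) (18,29) (9.5,31)
edge 0: (2,29.5)→(3,3.5)  cross = 2·3.5 − 3·29.5 = -81.5000; (r_i+r_j)·cross = 5·-81.5000 = -407.5000
edge 1: (3,3.5)→(4.5,2)  cross = 3·2 − 4.5·3.5 = -9.7500; (r_i+r_j)·cross = 7.5·-9.7500 = -73.1250
edge 2: (4.5,2)→(10.5,7.5)  cross = 4.5·7.5 − 10.5·2 = 12.7500; (r_i+r_j)·cross = 15·12.7500 = 191.2500
edge 3: (10.5,7.5)→(18,29)  cross = 10.5·29 − 18·7.5 = 169.5000; (r_i+r_j)·cross = 28.5·169.5000 = 4830.7500
edge 4: (18,29)→(9.5,31)  cross = 18·31 − 9.5·29 = 282.5000; (r_i+r_j)·cross = 27.5·282.5000 = 7768.7500
edge 5: (9.5,31)→(2,29.5)  cross = 9.5·29.5 − 2·31 = 218.2500; (r_i+r_j)·cross = 11.5·218.2500 = 2509.8750
Σcross = 591.7500 → A = |Σcross|/2 = 295.8750 mm²
Σ(r_i+r_j)·cross = 14820.0000 → first moment M = |Σ|/6 = 2470.0000
R_c = M/A = 2470.0000/295.8750 = 8.3481 mm
θ = 83° = 1.448623 rad
V = θ·R_c·A = 1.448623·8.3481·295.8750 = 3578.099 mm³

Volume = 3578.099 mm³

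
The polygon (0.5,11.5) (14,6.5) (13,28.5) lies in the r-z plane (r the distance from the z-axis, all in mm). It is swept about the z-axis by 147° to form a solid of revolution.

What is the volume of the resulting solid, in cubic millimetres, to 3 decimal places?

Profile (r,z), 3 vertices: (0.5,11.5) (14,6.5) (13,28.5)
edge 0: (0.5,11.5)→(14,6.5)  cross = 0.5·6.5 − 14·11.5 = -157.7500; (r_i+r_j)·cross = 14.5·-157.7500 = -2287.3750
edge 1: (14,6.5)→(13,28.5)  cross = 14·28.5 − 13·6.5 = 314.5000; (r_i+r_j)·cross = 27·314.5000 = 8491.5000
edge 2: (13,28.5)→(0.5,11.5)  cross = 13·11.5 − 0.5·28.5 = 135.2500; (r_i+r_j)·cross = 13.5·135.2500 = 1825.8750
Σcross = 292.0000 → A = |Σcross|/2 = 146.0000 mm²
Σ(r_i+r_j)·cross = 8030.0000 → first moment M = |Σ|/6 = 1338.3333
R_c = M/A = 1338.3333/146.0000 = 9.1667 mm
θ = 147° = 2.565634 rad
V = θ·R_c·A = 2.565634·9.1667·146.0000 = 3433.674 mm³

Volume = 3433.674 mm³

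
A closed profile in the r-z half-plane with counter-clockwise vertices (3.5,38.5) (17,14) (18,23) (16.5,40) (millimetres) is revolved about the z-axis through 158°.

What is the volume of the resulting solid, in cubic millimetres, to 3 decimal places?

Volume = 6482.476 mm³

Profile (r,z), 4 vertices: (3.5,38.5) (17,14) (18,23) (16.5,40)
edge 0: (3.5,38.5)→(17,14)  cross = 3.5·14 − 17·38.5 = -605.5000; (r_i+r_j)·cross = 20.5·-605.5000 = -12412.7500
edge 1: (17,14)→(18,23)  cross = 17·23 − 18·14 = 139.0000; (r_i+r_j)·cross = 35·139.0000 = 4865.0000
edge 2: (18,23)→(16.5,40)  cross = 18·40 − 16.5·23 = 340.5000; (r_i+r_j)·cross = 34.5·340.5000 = 11747.2500
edge 3: (16.5,40)→(3.5,38.5)  cross = 16.5·38.5 − 3.5·40 = 495.2500; (r_i+r_j)·cross = 20·495.2500 = 9905.0000
Σcross = 369.2500 → A = |Σcross|/2 = 184.6250 mm²
Σ(r_i+r_j)·cross = 14104.5000 → first moment M = |Σ|/6 = 2350.7500
R_c = M/A = 2350.7500/184.6250 = 12.7326 mm
θ = 158° = 2.757620 rad
V = θ·R_c·A = 2.757620·12.7326·184.6250 = 6482.476 mm³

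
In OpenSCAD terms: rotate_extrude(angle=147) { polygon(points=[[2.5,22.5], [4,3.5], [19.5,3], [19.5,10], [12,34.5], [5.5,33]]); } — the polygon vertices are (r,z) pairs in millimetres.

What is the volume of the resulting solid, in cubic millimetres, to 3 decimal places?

Profile (r,z), 6 vertices: (2.5,22.5) (4,3.5) (19.5,3) (19.5,10) (12,34.5) (5.5,33)
edge 0: (2.5,22.5)→(4,3.5)  cross = 2.5·3.5 − 4·22.5 = -81.2500; (r_i+r_j)·cross = 6.5·-81.2500 = -528.1250
edge 1: (4,3.5)→(19.5,3)  cross = 4·3 − 19.5·3.5 = -56.2500; (r_i+r_j)·cross = 23.5·-56.2500 = -1321.8750
edge 2: (19.5,3)→(19.5,10)  cross = 19.5·10 − 19.5·3 = 136.5000; (r_i+r_j)·cross = 39·136.5000 = 5323.5000
edge 3: (19.5,10)→(12,34.5)  cross = 19.5·34.5 − 12·10 = 552.7500; (r_i+r_j)·cross = 31.5·552.7500 = 17411.6250
edge 4: (12,34.5)→(5.5,33)  cross = 12·33 − 5.5·34.5 = 206.2500; (r_i+r_j)·cross = 17.5·206.2500 = 3609.3750
edge 5: (5.5,33)→(2.5,22.5)  cross = 5.5·22.5 − 2.5·33 = 41.2500; (r_i+r_j)·cross = 8·41.2500 = 330.0000
Σcross = 799.2500 → A = |Σcross|/2 = 399.6250 mm²
Σ(r_i+r_j)·cross = 24824.5000 → first moment M = |Σ|/6 = 4137.4167
R_c = M/A = 4137.4167/399.6250 = 10.3532 mm
θ = 147° = 2.565634 rad
V = θ·R_c·A = 2.565634·10.3532·399.6250 = 10615.097 mm³

Volume = 10615.097 mm³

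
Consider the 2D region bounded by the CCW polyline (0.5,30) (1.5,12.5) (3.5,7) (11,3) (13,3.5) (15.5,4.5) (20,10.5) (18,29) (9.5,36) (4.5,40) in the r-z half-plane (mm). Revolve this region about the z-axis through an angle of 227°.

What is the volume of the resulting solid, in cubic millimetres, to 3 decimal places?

Volume = 19949.804 mm³

Profile (r,z), 10 vertices: (0.5,30) (1.5,12.5) (3.5,7) (11,3) (13,3.5) (15.5,4.5) (20,10.5) (18,29) (9.5,36) (4.5,40)
edge 0: (0.5,30)→(1.5,12.5)  cross = 0.5·12.5 − 1.5·30 = -38.7500; (r_i+r_j)·cross = 2·-38.7500 = -77.5000
edge 1: (1.5,12.5)→(3.5,7)  cross = 1.5·7 − 3.5·12.5 = -33.2500; (r_i+r_j)·cross = 5·-33.2500 = -166.2500
edge 2: (3.5,7)→(11,3)  cross = 3.5·3 − 11·7 = -66.5000; (r_i+r_j)·cross = 14.5·-66.5000 = -964.2500
edge 3: (11,3)→(13,3.5)  cross = 11·3.5 − 13·3 = -0.5000; (r_i+r_j)·cross = 24·-0.5000 = -12.0000
edge 4: (13,3.5)→(15.5,4.5)  cross = 13·4.5 − 15.5·3.5 = 4.2500; (r_i+r_j)·cross = 28.5·4.2500 = 121.1250
edge 5: (15.5,4.5)→(20,10.5)  cross = 15.5·10.5 − 20·4.5 = 72.7500; (r_i+r_j)·cross = 35.5·72.7500 = 2582.6250
edge 6: (20,10.5)→(18,29)  cross = 20·29 − 18·10.5 = 391.0000; (r_i+r_j)·cross = 38·391.0000 = 14858.0000
edge 7: (18,29)→(9.5,36)  cross = 18·36 − 9.5·29 = 372.5000; (r_i+r_j)·cross = 27.5·372.5000 = 10243.7500
edge 8: (9.5,36)→(4.5,40)  cross = 9.5·40 − 4.5·36 = 218.0000; (r_i+r_j)·cross = 14·218.0000 = 3052.0000
edge 9: (4.5,40)→(0.5,30)  cross = 4.5·30 − 0.5·40 = 115.0000; (r_i+r_j)·cross = 5·115.0000 = 575.0000
Σcross = 1034.5000 → A = |Σcross|/2 = 517.2500 mm²
Σ(r_i+r_j)·cross = 30212.5000 → first moment M = |Σ|/6 = 5035.4167
R_c = M/A = 5035.4167/517.2500 = 9.7350 mm
θ = 227° = 3.961897 rad
V = θ·R_c·A = 3.961897·9.7350·517.2500 = 19949.804 mm³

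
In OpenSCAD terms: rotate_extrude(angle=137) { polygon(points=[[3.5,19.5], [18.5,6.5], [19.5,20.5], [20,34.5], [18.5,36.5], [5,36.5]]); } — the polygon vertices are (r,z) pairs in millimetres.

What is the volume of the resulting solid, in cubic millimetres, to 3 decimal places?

Profile (r,z), 6 vertices: (3.5,19.5) (18.5,6.5) (19.5,20.5) (20,34.5) (18.5,36.5) (5,36.5)
edge 0: (3.5,19.5)→(18.5,6.5)  cross = 3.5·6.5 − 18.5·19.5 = -338.0000; (r_i+r_j)·cross = 22·-338.0000 = -7436.0000
edge 1: (18.5,6.5)→(19.5,20.5)  cross = 18.5·20.5 − 19.5·6.5 = 252.5000; (r_i+r_j)·cross = 38·252.5000 = 9595.0000
edge 2: (19.5,20.5)→(20,34.5)  cross = 19.5·34.5 − 20·20.5 = 262.7500; (r_i+r_j)·cross = 39.5·262.7500 = 10378.6250
edge 3: (20,34.5)→(18.5,36.5)  cross = 20·36.5 − 18.5·34.5 = 91.7500; (r_i+r_j)·cross = 38.5·91.7500 = 3532.3750
edge 4: (18.5,36.5)→(5,36.5)  cross = 18.5·36.5 − 5·36.5 = 492.7500; (r_i+r_j)·cross = 23.5·492.7500 = 11579.6250
edge 5: (5,36.5)→(3.5,19.5)  cross = 5·19.5 − 3.5·36.5 = -30.2500; (r_i+r_j)·cross = 8.5·-30.2500 = -257.1250
Σcross = 731.5000 → A = |Σcross|/2 = 365.7500 mm²
Σ(r_i+r_j)·cross = 27392.5000 → first moment M = |Σ|/6 = 4565.4167
R_c = M/A = 4565.4167/365.7500 = 12.4823 mm
θ = 137° = 2.391101 rad
V = θ·R_c·A = 2.391101·12.4823·365.7500 = 10916.373 mm³

Volume = 10916.373 mm³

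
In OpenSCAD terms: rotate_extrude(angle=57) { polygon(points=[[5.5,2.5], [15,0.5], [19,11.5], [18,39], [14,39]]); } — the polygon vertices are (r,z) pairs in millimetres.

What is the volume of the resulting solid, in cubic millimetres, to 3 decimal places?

Profile (r,z), 5 vertices: (5.5,2.5) (15,0.5) (19,11.5) (18,39) (14,39)
edge 0: (5.5,2.5)→(15,0.5)  cross = 5.5·0.5 − 15·2.5 = -34.7500; (r_i+r_j)·cross = 20.5·-34.7500 = -712.3750
edge 1: (15,0.5)→(19,11.5)  cross = 15·11.5 − 19·0.5 = 163.0000; (r_i+r_j)·cross = 34·163.0000 = 5542.0000
edge 2: (19,11.5)→(18,39)  cross = 19·39 − 18·11.5 = 534.0000; (r_i+r_j)·cross = 37·534.0000 = 19758.0000
edge 3: (18,39)→(14,39)  cross = 18·39 − 14·39 = 156.0000; (r_i+r_j)·cross = 32·156.0000 = 4992.0000
edge 4: (14,39)→(5.5,2.5)  cross = 14·2.5 − 5.5·39 = -179.5000; (r_i+r_j)·cross = 19.5·-179.5000 = -3500.2500
Σcross = 638.7500 → A = |Σcross|/2 = 319.3750 mm²
Σ(r_i+r_j)·cross = 26079.3750 → first moment M = |Σ|/6 = 4346.5625
R_c = M/A = 4346.5625/319.3750 = 13.6096 mm
θ = 57° = 0.994838 rad
V = θ·R_c·A = 0.994838·13.6096·319.3750 = 4324.124 mm³

Volume = 4324.124 mm³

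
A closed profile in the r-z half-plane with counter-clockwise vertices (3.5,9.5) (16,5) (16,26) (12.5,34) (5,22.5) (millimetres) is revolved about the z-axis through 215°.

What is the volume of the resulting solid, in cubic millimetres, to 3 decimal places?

Volume = 10039.076 mm³

Profile (r,z), 5 vertices: (3.5,9.5) (16,5) (16,26) (12.5,34) (5,22.5)
edge 0: (3.5,9.5)→(16,5)  cross = 3.5·5 − 16·9.5 = -134.5000; (r_i+r_j)·cross = 19.5·-134.5000 = -2622.7500
edge 1: (16,5)→(16,26)  cross = 16·26 − 16·5 = 336.0000; (r_i+r_j)·cross = 32·336.0000 = 10752.0000
edge 2: (16,26)→(12.5,34)  cross = 16·34 − 12.5·26 = 219.0000; (r_i+r_j)·cross = 28.5·219.0000 = 6241.5000
edge 3: (12.5,34)→(5,22.5)  cross = 12.5·22.5 − 5·34 = 111.2500; (r_i+r_j)·cross = 17.5·111.2500 = 1946.8750
edge 4: (5,22.5)→(3.5,9.5)  cross = 5·9.5 − 3.5·22.5 = -31.2500; (r_i+r_j)·cross = 8.5·-31.2500 = -265.6250
Σcross = 500.5000 → A = |Σcross|/2 = 250.2500 mm²
Σ(r_i+r_j)·cross = 16052.0000 → first moment M = |Σ|/6 = 2675.3333
R_c = M/A = 2675.3333/250.2500 = 10.6906 mm
θ = 215° = 3.752458 rad
V = θ·R_c·A = 3.752458·10.6906·250.2500 = 10039.076 mm³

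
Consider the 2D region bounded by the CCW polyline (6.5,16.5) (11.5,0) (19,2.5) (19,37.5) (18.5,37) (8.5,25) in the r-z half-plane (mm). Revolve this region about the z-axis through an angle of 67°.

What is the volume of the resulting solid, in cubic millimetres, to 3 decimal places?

Profile (r,z), 6 vertices: (6.5,16.5) (11.5,0) (19,2.5) (19,37.5) (18.5,37) (8.5,25)
edge 0: (6.5,16.5)→(11.5,0)  cross = 6.5·0 − 11.5·16.5 = -189.7500; (r_i+r_j)·cross = 18·-189.7500 = -3415.5000
edge 1: (11.5,0)→(19,2.5)  cross = 11.5·2.5 − 19·0 = 28.7500; (r_i+r_j)·cross = 30.5·28.7500 = 876.8750
edge 2: (19,2.5)→(19,37.5)  cross = 19·37.5 − 19·2.5 = 665.0000; (r_i+r_j)·cross = 38·665.0000 = 25270.0000
edge 3: (19,37.5)→(18.5,37)  cross = 19·37 − 18.5·37.5 = 9.2500; (r_i+r_j)·cross = 37.5·9.2500 = 346.8750
edge 4: (18.5,37)→(8.5,25)  cross = 18.5·25 − 8.5·37 = 148.0000; (r_i+r_j)·cross = 27·148.0000 = 3996.0000
edge 5: (8.5,25)→(6.5,16.5)  cross = 8.5·16.5 − 6.5·25 = -22.2500; (r_i+r_j)·cross = 15·-22.2500 = -333.7500
Σcross = 639.0000 → A = |Σcross|/2 = 319.5000 mm²
Σ(r_i+r_j)·cross = 26740.5000 → first moment M = |Σ|/6 = 4456.7500
R_c = M/A = 4456.7500/319.5000 = 13.9491 mm
θ = 67° = 1.169371 rad
V = θ·R_c·A = 1.169371·13.9491·319.5000 = 5211.592 mm³

Volume = 5211.592 mm³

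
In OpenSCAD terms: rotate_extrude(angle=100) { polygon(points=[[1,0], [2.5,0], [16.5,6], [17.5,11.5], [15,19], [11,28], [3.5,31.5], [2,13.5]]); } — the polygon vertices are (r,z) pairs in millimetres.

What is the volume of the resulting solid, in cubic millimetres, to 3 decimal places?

Profile (r,z), 8 vertices: (1,0) (2.5,0) (16.5,6) (17.5,11.5) (15,19) (11,28) (3.5,31.5) (2,13.5)
edge 0: (1,0)→(2.5,0)  cross = 1·0 − 2.5·0 = 0.0000; (r_i+r_j)·cross = 3.5·0.0000 = 0.0000
edge 1: (2.5,0)→(16.5,6)  cross = 2.5·6 − 16.5·0 = 15.0000; (r_i+r_j)·cross = 19·15.0000 = 285.0000
edge 2: (16.5,6)→(17.5,11.5)  cross = 16.5·11.5 − 17.5·6 = 84.7500; (r_i+r_j)·cross = 34·84.7500 = 2881.5000
edge 3: (17.5,11.5)→(15,19)  cross = 17.5·19 − 15·11.5 = 160.0000; (r_i+r_j)·cross = 32.5·160.0000 = 5200.0000
edge 4: (15,19)→(11,28)  cross = 15·28 − 11·19 = 211.0000; (r_i+r_j)·cross = 26·211.0000 = 5486.0000
edge 5: (11,28)→(3.5,31.5)  cross = 11·31.5 − 3.5·28 = 248.5000; (r_i+r_j)·cross = 14.5·248.5000 = 3603.2500
edge 6: (3.5,31.5)→(2,13.5)  cross = 3.5·13.5 − 2·31.5 = -15.7500; (r_i+r_j)·cross = 5.5·-15.7500 = -86.6250
edge 7: (2,13.5)→(1,0)  cross = 2·0 − 1·13.5 = -13.5000; (r_i+r_j)·cross = 3·-13.5000 = -40.5000
Σcross = 690.0000 → A = |Σcross|/2 = 345.0000 mm²
Σ(r_i+r_j)·cross = 17328.6250 → first moment M = |Σ|/6 = 2888.1042
R_c = M/A = 2888.1042/345.0000 = 8.3713 mm
θ = 100° = 1.745329 rad
V = θ·R_c·A = 1.745329·8.3713·345.0000 = 5040.693 mm³

Volume = 5040.693 mm³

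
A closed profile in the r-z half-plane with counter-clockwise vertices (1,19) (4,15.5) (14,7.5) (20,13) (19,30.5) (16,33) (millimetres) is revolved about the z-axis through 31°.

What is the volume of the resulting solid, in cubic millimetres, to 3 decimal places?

Volume = 1898.056 mm³

Profile (r,z), 6 vertices: (1,19) (4,15.5) (14,7.5) (20,13) (19,30.5) (16,33)
edge 0: (1,19)→(4,15.5)  cross = 1·15.5 − 4·19 = -60.5000; (r_i+r_j)·cross = 5·-60.5000 = -302.5000
edge 1: (4,15.5)→(14,7.5)  cross = 4·7.5 − 14·15.5 = -187.0000; (r_i+r_j)·cross = 18·-187.0000 = -3366.0000
edge 2: (14,7.5)→(20,13)  cross = 14·13 − 20·7.5 = 32.0000; (r_i+r_j)·cross = 34·32.0000 = 1088.0000
edge 3: (20,13)→(19,30.5)  cross = 20·30.5 − 19·13 = 363.0000; (r_i+r_j)·cross = 39·363.0000 = 14157.0000
edge 4: (19,30.5)→(16,33)  cross = 19·33 − 16·30.5 = 139.0000; (r_i+r_j)·cross = 35·139.0000 = 4865.0000
edge 5: (16,33)→(1,19)  cross = 16·19 − 1·33 = 271.0000; (r_i+r_j)·cross = 17·271.0000 = 4607.0000
Σcross = 557.5000 → A = |Σcross|/2 = 278.7500 mm²
Σ(r_i+r_j)·cross = 21048.5000 → first moment M = |Σ|/6 = 3508.0833
R_c = M/A = 3508.0833/278.7500 = 12.5851 mm
θ = 31° = 0.541052 rad
V = θ·R_c·A = 0.541052·12.5851·278.7500 = 1898.056 mm³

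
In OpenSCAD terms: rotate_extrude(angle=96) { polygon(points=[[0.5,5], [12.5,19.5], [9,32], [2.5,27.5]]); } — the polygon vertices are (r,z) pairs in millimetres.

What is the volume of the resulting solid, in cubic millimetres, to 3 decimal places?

Profile (r,z), 4 vertices: (0.5,5) (12.5,19.5) (9,32) (2.5,27.5)
edge 0: (0.5,5)→(12.5,19.5)  cross = 0.5·19.5 − 12.5·5 = -52.7500; (r_i+r_j)·cross = 13·-52.7500 = -685.7500
edge 1: (12.5,19.5)→(9,32)  cross = 12.5·32 − 9·19.5 = 224.5000; (r_i+r_j)·cross = 21.5·224.5000 = 4826.7500
edge 2: (9,32)→(2.5,27.5)  cross = 9·27.5 − 2.5·32 = 167.5000; (r_i+r_j)·cross = 11.5·167.5000 = 1926.2500
edge 3: (2.5,27.5)→(0.5,5)  cross = 2.5·5 − 0.5·27.5 = -1.2500; (r_i+r_j)·cross = 3·-1.2500 = -3.7500
Σcross = 338.0000 → A = |Σcross|/2 = 169.0000 mm²
Σ(r_i+r_j)·cross = 6063.5000 → first moment M = |Σ|/6 = 1010.5833
R_c = M/A = 1010.5833/169.0000 = 5.9798 mm
θ = 96° = 1.675516 rad
V = θ·R_c·A = 1.675516·5.9798·169.0000 = 1693.249 mm³

Volume = 1693.249 mm³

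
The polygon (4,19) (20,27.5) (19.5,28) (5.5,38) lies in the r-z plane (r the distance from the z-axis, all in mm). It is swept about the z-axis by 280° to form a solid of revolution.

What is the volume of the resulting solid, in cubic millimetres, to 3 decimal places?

Volume = 7071.274 mm³

Profile (r,z), 4 vertices: (4,19) (20,27.5) (19.5,28) (5.5,38)
edge 0: (4,19)→(20,27.5)  cross = 4·27.5 − 20·19 = -270.0000; (r_i+r_j)·cross = 24·-270.0000 = -6480.0000
edge 1: (20,27.5)→(19.5,28)  cross = 20·28 − 19.5·27.5 = 23.7500; (r_i+r_j)·cross = 39.5·23.7500 = 938.1250
edge 2: (19.5,28)→(5.5,38)  cross = 19.5·38 − 5.5·28 = 587.0000; (r_i+r_j)·cross = 25·587.0000 = 14675.0000
edge 3: (5.5,38)→(4,19)  cross = 5.5·19 − 4·38 = -47.5000; (r_i+r_j)·cross = 9.5·-47.5000 = -451.2500
Σcross = 293.2500 → A = |Σcross|/2 = 146.6250 mm²
Σ(r_i+r_j)·cross = 8681.8750 → first moment M = |Σ|/6 = 1446.9792
R_c = M/A = 1446.9792/146.6250 = 9.8686 mm
θ = 280° = 4.886922 rad
V = θ·R_c·A = 4.886922·9.8686·146.6250 = 7071.274 mm³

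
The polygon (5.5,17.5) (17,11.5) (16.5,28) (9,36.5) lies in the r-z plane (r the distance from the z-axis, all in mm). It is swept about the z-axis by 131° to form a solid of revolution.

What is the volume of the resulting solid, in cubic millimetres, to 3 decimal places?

Profile (r,z), 4 vertices: (5.5,17.5) (17,11.5) (16.5,28) (9,36.5)
edge 0: (5.5,17.5)→(17,11.5)  cross = 5.5·11.5 − 17·17.5 = -234.2500; (r_i+r_j)·cross = 22.5·-234.2500 = -5270.6250
edge 1: (17,11.5)→(16.5,28)  cross = 17·28 − 16.5·11.5 = 286.2500; (r_i+r_j)·cross = 33.5·286.2500 = 9589.3750
edge 2: (16.5,28)→(9,36.5)  cross = 16.5·36.5 − 9·28 = 350.2500; (r_i+r_j)·cross = 25.5·350.2500 = 8931.3750
edge 3: (9,36.5)→(5.5,17.5)  cross = 9·17.5 − 5.5·36.5 = -43.2500; (r_i+r_j)·cross = 14.5·-43.2500 = -627.1250
Σcross = 359.0000 → A = |Σcross|/2 = 179.5000 mm²
Σ(r_i+r_j)·cross = 12623.0000 → first moment M = |Σ|/6 = 2103.8333
R_c = M/A = 2103.8333/179.5000 = 11.7205 mm
θ = 131° = 2.286381 rad
V = θ·R_c·A = 2.286381·11.7205·179.5000 = 4810.165 mm³

Volume = 4810.165 mm³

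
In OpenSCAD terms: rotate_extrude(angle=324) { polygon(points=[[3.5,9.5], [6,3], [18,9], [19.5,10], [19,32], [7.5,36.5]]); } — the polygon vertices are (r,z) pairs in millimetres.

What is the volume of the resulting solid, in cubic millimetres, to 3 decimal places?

Volume = 26231.278 mm³

Profile (r,z), 6 vertices: (3.5,9.5) (6,3) (18,9) (19.5,10) (19,32) (7.5,36.5)
edge 0: (3.5,9.5)→(6,3)  cross = 3.5·3 − 6·9.5 = -46.5000; (r_i+r_j)·cross = 9.5·-46.5000 = -441.7500
edge 1: (6,3)→(18,9)  cross = 6·9 − 18·3 = 0.0000; (r_i+r_j)·cross = 24·0.0000 = 0.0000
edge 2: (18,9)→(19.5,10)  cross = 18·10 − 19.5·9 = 4.5000; (r_i+r_j)·cross = 37.5·4.5000 = 168.7500
edge 3: (19.5,10)→(19,32)  cross = 19.5·32 − 19·10 = 434.0000; (r_i+r_j)·cross = 38.5·434.0000 = 16709.0000
edge 4: (19,32)→(7.5,36.5)  cross = 19·36.5 − 7.5·32 = 453.5000; (r_i+r_j)·cross = 26.5·453.5000 = 12017.7500
edge 5: (7.5,36.5)→(3.5,9.5)  cross = 7.5·9.5 − 3.5·36.5 = -56.5000; (r_i+r_j)·cross = 11·-56.5000 = -621.5000
Σcross = 789.0000 → A = |Σcross|/2 = 394.5000 mm²
Σ(r_i+r_j)·cross = 27832.2500 → first moment M = |Σ|/6 = 4638.7083
R_c = M/A = 4638.7083/394.5000 = 11.7584 mm
θ = 324° = 5.654867 rad
V = θ·R_c·A = 5.654867·11.7584·394.5000 = 26231.278 mm³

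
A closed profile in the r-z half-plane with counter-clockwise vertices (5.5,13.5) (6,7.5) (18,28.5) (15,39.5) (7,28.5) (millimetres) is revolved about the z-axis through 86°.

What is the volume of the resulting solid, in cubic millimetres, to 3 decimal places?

Profile (r,z), 5 vertices: (5.5,13.5) (6,7.5) (18,28.5) (15,39.5) (7,28.5)
edge 0: (5.5,13.5)→(6,7.5)  cross = 5.5·7.5 − 6·13.5 = -39.7500; (r_i+r_j)·cross = 11.5·-39.7500 = -457.1250
edge 1: (6,7.5)→(18,28.5)  cross = 6·28.5 − 18·7.5 = 36.0000; (r_i+r_j)·cross = 24·36.0000 = 864.0000
edge 2: (18,28.5)→(15,39.5)  cross = 18·39.5 − 15·28.5 = 283.5000; (r_i+r_j)·cross = 33·283.5000 = 9355.5000
edge 3: (15,39.5)→(7,28.5)  cross = 15·28.5 − 7·39.5 = 151.0000; (r_i+r_j)·cross = 22·151.0000 = 3322.0000
edge 4: (7,28.5)→(5.5,13.5)  cross = 7·13.5 − 5.5·28.5 = -62.2500; (r_i+r_j)·cross = 12.5·-62.2500 = -778.1250
Σcross = 368.5000 → A = |Σcross|/2 = 184.2500 mm²
Σ(r_i+r_j)·cross = 12306.2500 → first moment M = |Σ|/6 = 2051.0417
R_c = M/A = 2051.0417/184.2500 = 11.1318 mm
θ = 86° = 1.500983 rad
V = θ·R_c·A = 1.500983·11.1318·184.2500 = 3078.579 mm³

Volume = 3078.579 mm³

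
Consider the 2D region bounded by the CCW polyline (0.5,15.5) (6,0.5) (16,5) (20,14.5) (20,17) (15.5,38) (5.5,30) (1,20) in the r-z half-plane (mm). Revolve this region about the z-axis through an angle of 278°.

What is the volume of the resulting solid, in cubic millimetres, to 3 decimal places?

Profile (r,z), 8 vertices: (0.5,15.5) (6,0.5) (16,5) (20,14.5) (20,17) (15.5,38) (5.5,30) (1,20)
edge 0: (0.5,15.5)→(6,0.5)  cross = 0.5·0.5 − 6·15.5 = -92.7500; (r_i+r_j)·cross = 6.5·-92.7500 = -602.8750
edge 1: (6,0.5)→(16,5)  cross = 6·5 − 16·0.5 = 22.0000; (r_i+r_j)·cross = 22·22.0000 = 484.0000
edge 2: (16,5)→(20,14.5)  cross = 16·14.5 − 20·5 = 132.0000; (r_i+r_j)·cross = 36·132.0000 = 4752.0000
edge 3: (20,14.5)→(20,17)  cross = 20·17 − 20·14.5 = 50.0000; (r_i+r_j)·cross = 40·50.0000 = 2000.0000
edge 4: (20,17)→(15.5,38)  cross = 20·38 − 15.5·17 = 496.5000; (r_i+r_j)·cross = 35.5·496.5000 = 17625.7500
edge 5: (15.5,38)→(5.5,30)  cross = 15.5·30 − 5.5·38 = 256.0000; (r_i+r_j)·cross = 21·256.0000 = 5376.0000
edge 6: (5.5,30)→(1,20)  cross = 5.5·20 − 1·30 = 80.0000; (r_i+r_j)·cross = 6.5·80.0000 = 520.0000
edge 7: (1,20)→(0.5,15.5)  cross = 1·15.5 − 0.5·20 = 5.5000; (r_i+r_j)·cross = 1.5·5.5000 = 8.2500
Σcross = 949.2500 → A = |Σcross|/2 = 474.6250 mm²
Σ(r_i+r_j)·cross = 30163.1250 → first moment M = |Σ|/6 = 5027.1875
R_c = M/A = 5027.1875/474.6250 = 10.5919 mm
θ = 278° = 4.852015 rad
V = θ·R_c·A = 4.852015·10.5919·474.6250 = 24391.991 mm³

Volume = 24391.991 mm³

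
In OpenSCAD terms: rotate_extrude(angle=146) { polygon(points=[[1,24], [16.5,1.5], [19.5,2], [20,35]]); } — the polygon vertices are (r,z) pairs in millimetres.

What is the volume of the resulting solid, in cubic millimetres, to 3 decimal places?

Volume = 11872.399 mm³

Profile (r,z), 4 vertices: (1,24) (16.5,1.5) (19.5,2) (20,35)
edge 0: (1,24)→(16.5,1.5)  cross = 1·1.5 − 16.5·24 = -394.5000; (r_i+r_j)·cross = 17.5·-394.5000 = -6903.7500
edge 1: (16.5,1.5)→(19.5,2)  cross = 16.5·2 − 19.5·1.5 = 3.7500; (r_i+r_j)·cross = 36·3.7500 = 135.0000
edge 2: (19.5,2)→(20,35)  cross = 19.5·35 − 20·2 = 642.5000; (r_i+r_j)·cross = 39.5·642.5000 = 25378.7500
edge 3: (20,35)→(1,24)  cross = 20·24 − 1·35 = 445.0000; (r_i+r_j)·cross = 21·445.0000 = 9345.0000
Σcross = 696.7500 → A = |Σcross|/2 = 348.3750 mm²
Σ(r_i+r_j)·cross = 27955.0000 → first moment M = |Σ|/6 = 4659.1667
R_c = M/A = 4659.1667/348.3750 = 13.3740 mm
θ = 146° = 2.548181 rad
V = θ·R_c·A = 2.548181·13.3740·348.3750 = 11872.399 mm³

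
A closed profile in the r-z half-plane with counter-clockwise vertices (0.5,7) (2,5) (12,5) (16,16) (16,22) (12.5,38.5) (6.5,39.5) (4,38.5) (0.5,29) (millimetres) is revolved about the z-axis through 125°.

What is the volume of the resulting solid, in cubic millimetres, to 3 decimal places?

Profile (r,z), 9 vertices: (0.5,7) (2,5) (12,5) (16,16) (16,22) (12.5,38.5) (6.5,39.5) (4,38.5) (0.5,29)
edge 0: (0.5,7)→(2,5)  cross = 0.5·5 − 2·7 = -11.5000; (r_i+r_j)·cross = 2.5·-11.5000 = -28.7500
edge 1: (2,5)→(12,5)  cross = 2·5 − 12·5 = -50.0000; (r_i+r_j)·cross = 14·-50.0000 = -700.0000
edge 2: (12,5)→(16,16)  cross = 12·16 − 16·5 = 112.0000; (r_i+r_j)·cross = 28·112.0000 = 3136.0000
edge 3: (16,16)→(16,22)  cross = 16·22 − 16·16 = 96.0000; (r_i+r_j)·cross = 32·96.0000 = 3072.0000
edge 4: (16,22)→(12.5,38.5)  cross = 16·38.5 − 12.5·22 = 341.0000; (r_i+r_j)·cross = 28.5·341.0000 = 9718.5000
edge 5: (12.5,38.5)→(6.5,39.5)  cross = 12.5·39.5 − 6.5·38.5 = 243.5000; (r_i+r_j)·cross = 19·243.5000 = 4626.5000
edge 6: (6.5,39.5)→(4,38.5)  cross = 6.5·38.5 − 4·39.5 = 92.2500; (r_i+r_j)·cross = 10.5·92.2500 = 968.6250
edge 7: (4,38.5)→(0.5,29)  cross = 4·29 − 0.5·38.5 = 96.7500; (r_i+r_j)·cross = 4.5·96.7500 = 435.3750
edge 8: (0.5,29)→(0.5,7)  cross = 0.5·7 − 0.5·29 = -11.0000; (r_i+r_j)·cross = 1·-11.0000 = -11.0000
Σcross = 909.0000 → A = |Σcross|/2 = 454.5000 mm²
Σ(r_i+r_j)·cross = 21217.2500 → first moment M = |Σ|/6 = 3536.2083
R_c = M/A = 3536.2083/454.5000 = 7.7804 mm
θ = 125° = 2.181662 rad
V = θ·R_c·A = 2.181662·7.7804·454.5000 = 7714.810 mm³

Volume = 7714.810 mm³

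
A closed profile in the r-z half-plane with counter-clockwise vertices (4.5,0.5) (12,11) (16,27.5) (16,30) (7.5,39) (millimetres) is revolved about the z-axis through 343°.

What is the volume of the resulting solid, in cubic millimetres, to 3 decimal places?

Profile (r,z), 5 vertices: (4.5,0.5) (12,11) (16,27.5) (16,30) (7.5,39)
edge 0: (4.5,0.5)→(12,11)  cross = 4.5·11 − 12·0.5 = 43.5000; (r_i+r_j)·cross = 16.5·43.5000 = 717.7500
edge 1: (12,11)→(16,27.5)  cross = 12·27.5 − 16·11 = 154.0000; (r_i+r_j)·cross = 28·154.0000 = 4312.0000
edge 2: (16,27.5)→(16,30)  cross = 16·30 − 16·27.5 = 40.0000; (r_i+r_j)·cross = 32·40.0000 = 1280.0000
edge 3: (16,30)→(7.5,39)  cross = 16·39 − 7.5·30 = 399.0000; (r_i+r_j)·cross = 23.5·399.0000 = 9376.5000
edge 4: (7.5,39)→(4.5,0.5)  cross = 7.5·0.5 − 4.5·39 = -171.7500; (r_i+r_j)·cross = 12·-171.7500 = -2061.0000
Σcross = 464.7500 → A = |Σcross|/2 = 232.3750 mm²
Σ(r_i+r_j)·cross = 13625.2500 → first moment M = |Σ|/6 = 2270.8750
R_c = M/A = 2270.8750/232.3750 = 9.7725 mm
θ = 343° = 5.986479 rad
V = θ·R_c·A = 5.986479·9.7725·232.3750 = 13594.546 mm³

Volume = 13594.546 mm³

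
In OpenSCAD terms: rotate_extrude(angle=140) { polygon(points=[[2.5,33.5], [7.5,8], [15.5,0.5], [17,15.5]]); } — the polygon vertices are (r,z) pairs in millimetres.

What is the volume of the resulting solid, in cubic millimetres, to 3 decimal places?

Volume = 5214.040 mm³

Profile (r,z), 4 vertices: (2.5,33.5) (7.5,8) (15.5,0.5) (17,15.5)
edge 0: (2.5,33.5)→(7.5,8)  cross = 2.5·8 − 7.5·33.5 = -231.2500; (r_i+r_j)·cross = 10·-231.2500 = -2312.5000
edge 1: (7.5,8)→(15.5,0.5)  cross = 7.5·0.5 − 15.5·8 = -120.2500; (r_i+r_j)·cross = 23·-120.2500 = -2765.7500
edge 2: (15.5,0.5)→(17,15.5)  cross = 15.5·15.5 − 17·0.5 = 231.7500; (r_i+r_j)·cross = 32.5·231.7500 = 7531.8750
edge 3: (17,15.5)→(2.5,33.5)  cross = 17·33.5 − 2.5·15.5 = 530.7500; (r_i+r_j)·cross = 19.5·530.7500 = 10349.6250
Σcross = 411.0000 → A = |Σcross|/2 = 205.5000 mm²
Σ(r_i+r_j)·cross = 12803.2500 → first moment M = |Σ|/6 = 2133.8750
R_c = M/A = 2133.8750/205.5000 = 10.3838 mm
θ = 140° = 2.443461 rad
V = θ·R_c·A = 2.443461·10.3838·205.5000 = 5214.040 mm³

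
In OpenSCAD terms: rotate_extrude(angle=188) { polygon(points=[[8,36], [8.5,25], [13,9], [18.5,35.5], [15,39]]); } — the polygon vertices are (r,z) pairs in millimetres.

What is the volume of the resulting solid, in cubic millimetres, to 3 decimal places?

Volume = 7533.816 mm³

Profile (r,z), 5 vertices: (8,36) (8.5,25) (13,9) (18.5,35.5) (15,39)
edge 0: (8,36)→(8.5,25)  cross = 8·25 − 8.5·36 = -106.0000; (r_i+r_j)·cross = 16.5·-106.0000 = -1749.0000
edge 1: (8.5,25)→(13,9)  cross = 8.5·9 − 13·25 = -248.5000; (r_i+r_j)·cross = 21.5·-248.5000 = -5342.7500
edge 2: (13,9)→(18.5,35.5)  cross = 13·35.5 − 18.5·9 = 295.0000; (r_i+r_j)·cross = 31.5·295.0000 = 9292.5000
edge 3: (18.5,35.5)→(15,39)  cross = 18.5·39 − 15·35.5 = 189.0000; (r_i+r_j)·cross = 33.5·189.0000 = 6331.5000
edge 4: (15,39)→(8,36)  cross = 15·36 − 8·39 = 228.0000; (r_i+r_j)·cross = 23·228.0000 = 5244.0000
Σcross = 357.5000 → A = |Σcross|/2 = 178.7500 mm²
Σ(r_i+r_j)·cross = 13776.2500 → first moment M = |Σ|/6 = 2296.0417
R_c = M/A = 2296.0417/178.7500 = 12.8450 mm
θ = 188° = 3.281219 rad
V = θ·R_c·A = 3.281219·12.8450·178.7500 = 7533.816 mm³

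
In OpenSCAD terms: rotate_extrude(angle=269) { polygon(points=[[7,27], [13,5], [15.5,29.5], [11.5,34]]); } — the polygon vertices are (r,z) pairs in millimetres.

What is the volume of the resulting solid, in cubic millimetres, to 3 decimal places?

Profile (r,z), 4 vertices: (7,27) (13,5) (15.5,29.5) (11.5,34)
edge 0: (7,27)→(13,5)  cross = 7·5 − 13·27 = -316.0000; (r_i+r_j)·cross = 20·-316.0000 = -6320.0000
edge 1: (13,5)→(15.5,29.5)  cross = 13·29.5 − 15.5·5 = 306.0000; (r_i+r_j)·cross = 28.5·306.0000 = 8721.0000
edge 2: (15.5,29.5)→(11.5,34)  cross = 15.5·34 − 11.5·29.5 = 187.7500; (r_i+r_j)·cross = 27·187.7500 = 5069.2500
edge 3: (11.5,34)→(7,27)  cross = 11.5·27 − 7·34 = 72.5000; (r_i+r_j)·cross = 18.5·72.5000 = 1341.2500
Σcross = 250.2500 → A = |Σcross|/2 = 125.1250 mm²
Σ(r_i+r_j)·cross = 8811.5000 → first moment M = |Σ|/6 = 1468.5833
R_c = M/A = 1468.5833/125.1250 = 11.7369 mm
θ = 269° = 4.694936 rad
V = θ·R_c·A = 4.694936·11.7369·125.1250 = 6894.904 mm³

Volume = 6894.904 mm³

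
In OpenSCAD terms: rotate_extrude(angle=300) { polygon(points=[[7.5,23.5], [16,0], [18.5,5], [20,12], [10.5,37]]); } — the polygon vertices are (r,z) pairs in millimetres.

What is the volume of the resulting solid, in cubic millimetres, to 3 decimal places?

Volume = 14655.966 mm³

Profile (r,z), 5 vertices: (7.5,23.5) (16,0) (18.5,5) (20,12) (10.5,37)
edge 0: (7.5,23.5)→(16,0)  cross = 7.5·0 − 16·23.5 = -376.0000; (r_i+r_j)·cross = 23.5·-376.0000 = -8836.0000
edge 1: (16,0)→(18.5,5)  cross = 16·5 − 18.5·0 = 80.0000; (r_i+r_j)·cross = 34.5·80.0000 = 2760.0000
edge 2: (18.5,5)→(20,12)  cross = 18.5·12 − 20·5 = 122.0000; (r_i+r_j)·cross = 38.5·122.0000 = 4697.0000
edge 3: (20,12)→(10.5,37)  cross = 20·37 − 10.5·12 = 614.0000; (r_i+r_j)·cross = 30.5·614.0000 = 18727.0000
edge 4: (10.5,37)→(7.5,23.5)  cross = 10.5·23.5 − 7.5·37 = -30.7500; (r_i+r_j)·cross = 18·-30.7500 = -553.5000
Σcross = 409.2500 → A = |Σcross|/2 = 204.6250 mm²
Σ(r_i+r_j)·cross = 16794.5000 → first moment M = |Σ|/6 = 2799.0833
R_c = M/A = 2799.0833/204.6250 = 13.6791 mm
θ = 300° = 5.235988 rad
V = θ·R_c·A = 5.235988·13.6791·204.6250 = 14655.966 mm³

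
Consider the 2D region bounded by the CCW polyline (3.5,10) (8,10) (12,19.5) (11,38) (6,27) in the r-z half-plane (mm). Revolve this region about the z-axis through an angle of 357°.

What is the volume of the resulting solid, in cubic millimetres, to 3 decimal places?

Volume = 6856.245 mm³

Profile (r,z), 5 vertices: (3.5,10) (8,10) (12,19.5) (11,38) (6,27)
edge 0: (3.5,10)→(8,10)  cross = 3.5·10 − 8·10 = -45.0000; (r_i+r_j)·cross = 11.5·-45.0000 = -517.5000
edge 1: (8,10)→(12,19.5)  cross = 8·19.5 − 12·10 = 36.0000; (r_i+r_j)·cross = 20·36.0000 = 720.0000
edge 2: (12,19.5)→(11,38)  cross = 12·38 − 11·19.5 = 241.5000; (r_i+r_j)·cross = 23·241.5000 = 5554.5000
edge 3: (11,38)→(6,27)  cross = 11·27 − 6·38 = 69.0000; (r_i+r_j)·cross = 17·69.0000 = 1173.0000
edge 4: (6,27)→(3.5,10)  cross = 6·10 − 3.5·27 = -34.5000; (r_i+r_j)·cross = 9.5·-34.5000 = -327.7500
Σcross = 267.0000 → A = |Σcross|/2 = 133.5000 mm²
Σ(r_i+r_j)·cross = 6602.2500 → first moment M = |Σ|/6 = 1100.3750
R_c = M/A = 1100.3750/133.5000 = 8.2425 mm
θ = 357° = 6.230825 rad
V = θ·R_c·A = 6.230825·8.2425·133.5000 = 6856.245 mm³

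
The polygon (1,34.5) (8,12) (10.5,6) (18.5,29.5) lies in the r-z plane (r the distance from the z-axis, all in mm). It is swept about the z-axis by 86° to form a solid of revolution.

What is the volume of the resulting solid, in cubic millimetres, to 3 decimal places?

Volume = 3456.108 mm³

Profile (r,z), 4 vertices: (1,34.5) (8,12) (10.5,6) (18.5,29.5)
edge 0: (1,34.5)→(8,12)  cross = 1·12 − 8·34.5 = -264.0000; (r_i+r_j)·cross = 9·-264.0000 = -2376.0000
edge 1: (8,12)→(10.5,6)  cross = 8·6 − 10.5·12 = -78.0000; (r_i+r_j)·cross = 18.5·-78.0000 = -1443.0000
edge 2: (10.5,6)→(18.5,29.5)  cross = 10.5·29.5 − 18.5·6 = 198.7500; (r_i+r_j)·cross = 29·198.7500 = 5763.7500
edge 3: (18.5,29.5)→(1,34.5)  cross = 18.5·34.5 − 1·29.5 = 608.7500; (r_i+r_j)·cross = 19.5·608.7500 = 11870.6250
Σcross = 465.5000 → A = |Σcross|/2 = 232.7500 mm²
Σ(r_i+r_j)·cross = 13815.3750 → first moment M = |Σ|/6 = 2302.5625
R_c = M/A = 2302.5625/232.7500 = 9.8929 mm
θ = 86° = 1.500983 rad
V = θ·R_c·A = 1.500983·9.8929·232.7500 = 3456.108 mm³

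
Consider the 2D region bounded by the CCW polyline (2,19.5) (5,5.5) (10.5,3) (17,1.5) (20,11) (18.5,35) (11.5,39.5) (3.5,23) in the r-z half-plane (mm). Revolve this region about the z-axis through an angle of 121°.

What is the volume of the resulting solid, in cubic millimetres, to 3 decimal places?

Profile (r,z), 8 vertices: (2,19.5) (5,5.5) (10.5,3) (17,1.5) (20,11) (18.5,35) (11.5,39.5) (3.5,23)
edge 0: (2,19.5)→(5,5.5)  cross = 2·5.5 − 5·19.5 = -86.5000; (r_i+r_j)·cross = 7·-86.5000 = -605.5000
edge 1: (5,5.5)→(10.5,3)  cross = 5·3 − 10.5·5.5 = -42.7500; (r_i+r_j)·cross = 15.5·-42.7500 = -662.6250
edge 2: (10.5,3)→(17,1.5)  cross = 10.5·1.5 − 17·3 = -35.2500; (r_i+r_j)·cross = 27.5·-35.2500 = -969.3750
edge 3: (17,1.5)→(20,11)  cross = 17·11 − 20·1.5 = 157.0000; (r_i+r_j)·cross = 37·157.0000 = 5809.0000
edge 4: (20,11)→(18.5,35)  cross = 20·35 − 18.5·11 = 496.5000; (r_i+r_j)·cross = 38.5·496.5000 = 19115.2500
edge 5: (18.5,35)→(11.5,39.5)  cross = 18.5·39.5 − 11.5·35 = 328.2500; (r_i+r_j)·cross = 30·328.2500 = 9847.5000
edge 6: (11.5,39.5)→(3.5,23)  cross = 11.5·23 − 3.5·39.5 = 126.2500; (r_i+r_j)·cross = 15·126.2500 = 1893.7500
edge 7: (3.5,23)→(2,19.5)  cross = 3.5·19.5 − 2·23 = 22.2500; (r_i+r_j)·cross = 5.5·22.2500 = 122.3750
Σcross = 965.7500 → A = |Σcross|/2 = 482.8750 mm²
Σ(r_i+r_j)·cross = 34550.3750 → first moment M = |Σ|/6 = 5758.3958
R_c = M/A = 5758.3958/482.8750 = 11.9252 mm
θ = 121° = 2.111848 rad
V = θ·R_c·A = 2.111848·11.9252·482.8750 = 12160.859 mm³

Volume = 12160.859 mm³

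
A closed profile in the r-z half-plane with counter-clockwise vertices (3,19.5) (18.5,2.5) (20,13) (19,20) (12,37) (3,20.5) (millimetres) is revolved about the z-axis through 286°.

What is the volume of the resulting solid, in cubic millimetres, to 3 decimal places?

Profile (r,z), 6 vertices: (3,19.5) (18.5,2.5) (20,13) (19,20) (12,37) (3,20.5)
edge 0: (3,19.5)→(18.5,2.5)  cross = 3·2.5 − 18.5·19.5 = -353.2500; (r_i+r_j)·cross = 21.5·-353.2500 = -7594.8750
edge 1: (18.5,2.5)→(20,13)  cross = 18.5·13 − 20·2.5 = 190.5000; (r_i+r_j)·cross = 38.5·190.5000 = 7334.2500
edge 2: (20,13)→(19,20)  cross = 20·20 − 19·13 = 153.0000; (r_i+r_j)·cross = 39·153.0000 = 5967.0000
edge 3: (19,20)→(12,37)  cross = 19·37 − 12·20 = 463.0000; (r_i+r_j)·cross = 31·463.0000 = 14353.0000
edge 4: (12,37)→(3,20.5)  cross = 12·20.5 − 3·37 = 135.0000; (r_i+r_j)·cross = 15·135.0000 = 2025.0000
edge 5: (3,20.5)→(3,19.5)  cross = 3·19.5 − 3·20.5 = -3.0000; (r_i+r_j)·cross = 6·-3.0000 = -18.0000
Σcross = 585.2500 → A = |Σcross|/2 = 292.6250 mm²
Σ(r_i+r_j)·cross = 22066.3750 → first moment M = |Σ|/6 = 3677.7292
R_c = M/A = 3677.7292/292.6250 = 12.5681 mm
θ = 286° = 4.991642 rad
V = θ·R_c·A = 4.991642·12.5681·292.6250 = 18357.906 mm³

Volume = 18357.906 mm³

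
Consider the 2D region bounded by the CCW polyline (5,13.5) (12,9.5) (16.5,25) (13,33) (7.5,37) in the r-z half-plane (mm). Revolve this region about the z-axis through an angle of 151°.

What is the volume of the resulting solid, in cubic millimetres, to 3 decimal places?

Volume = 5425.178 mm³

Profile (r,z), 5 vertices: (5,13.5) (12,9.5) (16.5,25) (13,33) (7.5,37)
edge 0: (5,13.5)→(12,9.5)  cross = 5·9.5 − 12·13.5 = -114.5000; (r_i+r_j)·cross = 17·-114.5000 = -1946.5000
edge 1: (12,9.5)→(16.5,25)  cross = 12·25 − 16.5·9.5 = 143.2500; (r_i+r_j)·cross = 28.5·143.2500 = 4082.6250
edge 2: (16.5,25)→(13,33)  cross = 16.5·33 − 13·25 = 219.5000; (r_i+r_j)·cross = 29.5·219.5000 = 6475.2500
edge 3: (13,33)→(7.5,37)  cross = 13·37 − 7.5·33 = 233.5000; (r_i+r_j)·cross = 20.5·233.5000 = 4786.7500
edge 4: (7.5,37)→(5,13.5)  cross = 7.5·13.5 − 5·37 = -83.7500; (r_i+r_j)·cross = 12.5·-83.7500 = -1046.8750
Σcross = 398.0000 → A = |Σcross|/2 = 199.0000 mm²
Σ(r_i+r_j)·cross = 12351.2500 → first moment M = |Σ|/6 = 2058.5417
R_c = M/A = 2058.5417/199.0000 = 10.3444 mm
θ = 151° = 2.635447 rad
V = θ·R_c·A = 2.635447·10.3444·199.0000 = 5425.178 mm³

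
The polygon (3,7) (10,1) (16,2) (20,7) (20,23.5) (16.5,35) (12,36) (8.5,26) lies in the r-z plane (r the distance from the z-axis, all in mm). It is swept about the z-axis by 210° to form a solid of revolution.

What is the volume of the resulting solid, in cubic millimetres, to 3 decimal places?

Volume = 19114.813 mm³

Profile (r,z), 8 vertices: (3,7) (10,1) (16,2) (20,7) (20,23.5) (16.5,35) (12,36) (8.5,26)
edge 0: (3,7)→(10,1)  cross = 3·1 − 10·7 = -67.0000; (r_i+r_j)·cross = 13·-67.0000 = -871.0000
edge 1: (10,1)→(16,2)  cross = 10·2 − 16·1 = 4.0000; (r_i+r_j)·cross = 26·4.0000 = 104.0000
edge 2: (16,2)→(20,7)  cross = 16·7 − 20·2 = 72.0000; (r_i+r_j)·cross = 36·72.0000 = 2592.0000
edge 3: (20,7)→(20,23.5)  cross = 20·23.5 − 20·7 = 330.0000; (r_i+r_j)·cross = 40·330.0000 = 13200.0000
edge 4: (20,23.5)→(16.5,35)  cross = 20·35 − 16.5·23.5 = 312.2500; (r_i+r_j)·cross = 36.5·312.2500 = 11397.1250
edge 5: (16.5,35)→(12,36)  cross = 16.5·36 − 12·35 = 174.0000; (r_i+r_j)·cross = 28.5·174.0000 = 4959.0000
edge 6: (12,36)→(8.5,26)  cross = 12·26 − 8.5·36 = 6.0000; (r_i+r_j)·cross = 20.5·6.0000 = 123.0000
edge 7: (8.5,26)→(3,7)  cross = 8.5·7 − 3·26 = -18.5000; (r_i+r_j)·cross = 11.5·-18.5000 = -212.7500
Σcross = 812.7500 → A = |Σcross|/2 = 406.3750 mm²
Σ(r_i+r_j)·cross = 31291.3750 → first moment M = |Σ|/6 = 5215.2292
R_c = M/A = 5215.2292/406.3750 = 12.8335 mm
θ = 210° = 3.665191 rad
V = θ·R_c·A = 3.665191·12.8335·406.3750 = 19114.813 mm³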